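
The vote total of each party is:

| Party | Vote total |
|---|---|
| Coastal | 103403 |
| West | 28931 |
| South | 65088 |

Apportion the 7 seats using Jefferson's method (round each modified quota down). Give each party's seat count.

Standard divisor 197422/7 ≈ 28203.143; standard quotas: Coastal 3.666, West 1.026, South 2.308.
Rounding down gives 3, 1, 2 = 6 seats, so the divisor must be adjusted.
With modified divisor 23800: modified quotas Coastal 4.345, West 1.216, South 2.735.
Rounding down: Coastal 4, West 1, South 2 (total 7).

Coastal: 4, West: 1, South: 2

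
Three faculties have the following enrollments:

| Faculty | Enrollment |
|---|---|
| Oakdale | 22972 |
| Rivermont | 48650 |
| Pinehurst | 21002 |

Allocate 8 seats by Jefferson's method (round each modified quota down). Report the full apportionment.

Oakdale: 2, Rivermont: 4, Pinehurst: 2

Standard divisor 92624/8 ≈ 11578; standard quotas: Oakdale 1.984, Rivermont 4.202, Pinehurst 1.814.
Rounding down gives 1, 4, 1 = 6 seats, so the divisor must be adjusted.
With modified divisor 10100: modified quotas Oakdale 2.274, Rivermont 4.817, Pinehurst 2.079.
Rounding down: Oakdale 2, Rivermont 4, Pinehurst 2 (total 8).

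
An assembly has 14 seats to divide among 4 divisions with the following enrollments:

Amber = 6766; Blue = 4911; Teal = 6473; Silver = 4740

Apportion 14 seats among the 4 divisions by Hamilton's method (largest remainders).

Amber 4; Blue 3; Teal 4; Silver 3

Total 22890; standard divisor 22890/14 = 1635.
Standard quotas: Amber 4.1382, Blue 3.0037, Teal 3.9590, Silver 2.8991.
Lower quotas: Amber 4, Blue 3, Teal 3, Silver 2 (sum 12, leaving 2 seats).
Remainders in descending order: Teal 0.9590, Silver 0.8991, Amber 0.1382, Blue 0.0037.
Largest remainders: Teal, Silver receive the extra seats.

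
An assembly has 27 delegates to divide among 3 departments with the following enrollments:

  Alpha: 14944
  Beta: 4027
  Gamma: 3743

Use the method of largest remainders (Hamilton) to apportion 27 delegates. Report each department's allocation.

Alpha 18, Beta 5, Gamma 4

Standard divisor: 22714 ÷ 27 ≈ 841.259.
Standard quotas: Alpha 17.7638, Beta 4.7869, Gamma 4.4493.
Lower quotas: Alpha 17, Beta 4, Gamma 4 (sum 25, leaving 2 seats).
Remainders in descending order: Beta 0.7869, Alpha 0.7638, Gamma 0.4493.
Largest remainders: Beta, Alpha receive the extra seats.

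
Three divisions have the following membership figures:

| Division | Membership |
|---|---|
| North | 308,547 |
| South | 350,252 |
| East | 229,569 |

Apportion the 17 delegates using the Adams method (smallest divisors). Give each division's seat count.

North: 6; South: 7; East: 4

Standard divisor 888368/17 ≈ 52256.941; standard quotas: North 5.904, South 6.702, East 4.393.
Rounding up gives 6, 7, 5 = 18 seats, so the divisor must be adjusted.
With modified divisor 57900: modified quotas North 5.329, South 6.049, East 3.965.
Rounding up: North 6, South 7, East 4 (total 17).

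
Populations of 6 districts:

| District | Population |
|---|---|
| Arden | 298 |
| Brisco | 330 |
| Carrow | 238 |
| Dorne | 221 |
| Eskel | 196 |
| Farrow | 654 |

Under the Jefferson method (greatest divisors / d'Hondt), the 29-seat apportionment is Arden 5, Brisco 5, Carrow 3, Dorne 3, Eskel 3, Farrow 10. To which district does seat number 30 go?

Priority for the next seat is population ÷ (current seats + 1).
Priorities: Arden 49.667, Brisco 55.000, Carrow 59.500, Dorne 55.250, Eskel 49.000, Farrow 59.455.
Highest priority: Carrow.

Carrow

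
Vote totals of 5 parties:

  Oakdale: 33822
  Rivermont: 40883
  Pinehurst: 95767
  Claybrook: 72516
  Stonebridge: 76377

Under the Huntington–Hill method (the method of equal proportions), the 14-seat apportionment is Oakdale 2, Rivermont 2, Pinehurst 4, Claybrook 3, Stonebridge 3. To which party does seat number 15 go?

Stonebridge

Priority for the next seat is population ÷ (√(s·(s+1))).
Priorities: Oakdale 13807.774, Rivermont 16690.415, Pinehurst 21414.152, Claybrook 20933.566, Stonebridge 22048.141.
Highest priority: Stonebridge.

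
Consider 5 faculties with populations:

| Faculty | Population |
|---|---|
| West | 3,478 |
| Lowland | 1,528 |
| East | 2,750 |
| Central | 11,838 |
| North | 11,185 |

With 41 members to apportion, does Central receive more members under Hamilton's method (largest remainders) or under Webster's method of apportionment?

Hamilton: West 4, Lowland 2, East 4, Central 16, North 15.
Webster: West 5, Lowland 2, East 4, Central 15, North 15.
Central gets 16 under Hamilton and 15 under Webster.

Hamilton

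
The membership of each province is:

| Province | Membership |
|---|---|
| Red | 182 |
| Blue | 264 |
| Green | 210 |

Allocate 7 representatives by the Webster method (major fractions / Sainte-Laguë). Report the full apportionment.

Red: 2; Blue: 3; Green: 2

Standard divisor 656/7 ≈ 93.714; standard quotas: Red 1.942, Blue 2.817, Green 2.241.
Rounding to the nearest integer gives Red 2, Blue 3, Green 2 — total 7, matching the house size, so no adjustment is needed.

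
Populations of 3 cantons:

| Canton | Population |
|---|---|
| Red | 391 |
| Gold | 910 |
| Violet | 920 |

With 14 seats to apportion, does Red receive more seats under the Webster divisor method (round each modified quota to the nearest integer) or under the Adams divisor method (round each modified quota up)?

Adams

Webster: Red 2, Gold 6, Violet 6.
Adams: Red 3, Gold 5, Violet 6.
Red gets 2 under Webster and 3 under Adams.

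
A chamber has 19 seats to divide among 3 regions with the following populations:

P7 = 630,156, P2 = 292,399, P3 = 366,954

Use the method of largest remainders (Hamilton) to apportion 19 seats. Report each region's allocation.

P7=9, P2=4, P3=6

Total 1289509; standard divisor 1289509/19 ≈ 67868.895.
Standard quotas: P7 9.2849, P2 4.3083, P3 5.4068.
Lower quotas: P7 9, P2 4, P3 5 (sum 18, leaving 1 seat).
Remainders in descending order: P3 0.4068, P2 0.3083, P7 0.2849.
The surplus seat goes to P3.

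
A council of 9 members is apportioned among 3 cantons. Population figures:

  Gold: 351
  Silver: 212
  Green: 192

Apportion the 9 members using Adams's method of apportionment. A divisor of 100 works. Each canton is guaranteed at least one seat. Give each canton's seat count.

With modified divisor 100: modified quotas Gold 3.510, Silver 2.120, Green 1.920.
Rounding up: Gold 4, Silver 3, Green 2 (total 9).

Gold=4, Silver=3, Green=2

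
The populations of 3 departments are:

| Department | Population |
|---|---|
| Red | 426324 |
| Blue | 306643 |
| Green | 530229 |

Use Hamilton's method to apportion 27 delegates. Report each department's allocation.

Total 1263196; standard divisor 1263196/27 ≈ 46785.037.
Standard quotas: Red 9.1124, Blue 6.5543, Green 11.3333.
Lower quotas: Red 9, Blue 6, Green 11 (sum 26, leaving 1 seat).
Remainders in descending order: Blue 0.5543, Green 0.3333, Red 0.1124.
Largest remainder: Blue receives the extra seat.

Red 9, Blue 7, Green 11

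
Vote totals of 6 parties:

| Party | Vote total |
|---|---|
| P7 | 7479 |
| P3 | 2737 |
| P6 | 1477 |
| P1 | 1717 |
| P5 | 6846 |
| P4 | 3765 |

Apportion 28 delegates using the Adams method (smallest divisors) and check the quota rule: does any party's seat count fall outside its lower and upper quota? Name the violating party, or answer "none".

none

Standard quotas: P7 8.718, P3 3.190, P6 1.722, P1 2.001, P5 7.980, P4 4.389.
Adams allocation: P7 8, P3 3, P6 2, P1 2, P5 8, P4 5.
Every allocation lies between the lower and upper quota.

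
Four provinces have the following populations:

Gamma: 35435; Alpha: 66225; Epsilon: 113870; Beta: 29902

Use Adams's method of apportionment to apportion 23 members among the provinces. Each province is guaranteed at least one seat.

Standard divisor 245432/23 ≈ 10670.957; standard quotas: Gamma 3.321, Alpha 6.206, Epsilon 10.671, Beta 2.802.
Rounding up gives 4, 7, 11, 3 = 25 seats, so the divisor must be adjusted.
With modified divisor 11600: modified quotas Gamma 3.055, Alpha 5.709, Epsilon 9.816, Beta 2.578.
Rounding up: Gamma 4, Alpha 6, Epsilon 10, Beta 3 (total 23).

Gamma 4, Alpha 6, Epsilon 10, Beta 3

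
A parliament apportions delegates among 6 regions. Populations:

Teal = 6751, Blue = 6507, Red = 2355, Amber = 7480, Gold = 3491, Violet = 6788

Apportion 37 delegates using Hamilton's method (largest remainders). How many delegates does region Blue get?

7

The standard divisor is 33372/37 ≈ 901.946.
Standard quotas: Teal 7.4849, Blue 7.2144, Red 2.6110, Amber 8.2932, Gold 3.8705, Violet 7.5259.
Lower quotas: Teal 7, Blue 7, Red 2, Amber 8, Gold 3, Violet 7 (sum 34, leaving 3 seats).
Remainders in descending order: Gold 0.8705, Red 0.6110, Violet 0.5259, Teal 0.4849, Amber 0.2932, Blue 0.2144.
The surplus seats go to Gold, Red, Violet.
Blue receives 7.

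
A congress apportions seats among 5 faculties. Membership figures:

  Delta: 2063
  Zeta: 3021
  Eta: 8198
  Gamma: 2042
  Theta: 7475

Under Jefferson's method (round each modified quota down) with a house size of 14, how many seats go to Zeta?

2

Standard divisor 22799/14 ≈ 1628.5; standard quotas: Delta 1.267, Zeta 1.855, Eta 5.034, Gamma 1.254, Theta 4.590.
Rounding down gives 1, 1, 5, 1, 4 = 12 seats, so the divisor must be adjusted.
With modified divisor 1400: modified quotas Delta 1.474, Zeta 2.158, Eta 5.856, Gamma 1.459, Theta 5.339.
Rounding down: Delta 1, Zeta 2, Eta 5, Gamma 1, Theta 5 (total 14).
Zeta receives 2.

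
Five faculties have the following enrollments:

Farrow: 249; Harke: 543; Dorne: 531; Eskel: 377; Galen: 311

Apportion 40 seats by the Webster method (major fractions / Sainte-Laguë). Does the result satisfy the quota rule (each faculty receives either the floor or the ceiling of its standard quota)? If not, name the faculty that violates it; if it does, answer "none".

Standard quotas: Farrow 4.953, Harke 10.801, Dorne 10.562, Eskel 7.499, Galen 6.186.
Webster allocation: Farrow 5, Harke 11, Dorne 11, Eskel 7, Galen 6.
Every allocation lies between the lower and upper quota.

none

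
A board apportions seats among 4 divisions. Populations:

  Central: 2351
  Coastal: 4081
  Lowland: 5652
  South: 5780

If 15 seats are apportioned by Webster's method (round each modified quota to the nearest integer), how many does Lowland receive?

Standard divisor 17864/15 ≈ 1190.933; standard quotas: Central 1.974, Coastal 3.427, Lowland 4.746, South 4.853.
Rounding to the nearest integer gives Central 2, Coastal 3, Lowland 5, South 5 — total 15, matching the house size, so no adjustment is needed.
Lowland receives 5.

5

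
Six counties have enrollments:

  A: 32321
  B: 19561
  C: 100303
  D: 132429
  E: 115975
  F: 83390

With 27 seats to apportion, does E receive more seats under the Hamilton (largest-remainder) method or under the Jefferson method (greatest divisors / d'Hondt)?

Jefferson

Hamilton: A 2, B 1, C 6, D 7, E 6, F 5.
Jefferson: A 1, B 1, C 6, D 7, E 7, F 5.
E gets 6 under Hamilton and 7 under Jefferson.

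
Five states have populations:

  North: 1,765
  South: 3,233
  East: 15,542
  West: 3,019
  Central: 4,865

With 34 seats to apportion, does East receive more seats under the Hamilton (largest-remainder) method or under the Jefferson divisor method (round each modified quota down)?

Jefferson

Hamilton: North 2, South 4, East 18, West 4, Central 6.
Jefferson: North 2, South 4, East 19, West 3, Central 6.
East gets 18 under Hamilton and 19 under Jefferson.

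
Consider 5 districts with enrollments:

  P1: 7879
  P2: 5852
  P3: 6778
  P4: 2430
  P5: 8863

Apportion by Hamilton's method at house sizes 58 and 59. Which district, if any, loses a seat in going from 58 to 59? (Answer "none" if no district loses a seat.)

At 58 seats: P1 14, P2 11, P3 12, P4 5, P5 16.
At 59 seats: P1 15, P2 11, P3 13, P4 4, P5 16.
P4 drops from 5 to 4.

P4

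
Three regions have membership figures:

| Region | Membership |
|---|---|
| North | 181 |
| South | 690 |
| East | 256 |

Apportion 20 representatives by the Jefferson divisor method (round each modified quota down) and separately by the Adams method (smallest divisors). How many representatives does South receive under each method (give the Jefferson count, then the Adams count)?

13 and 12

Jefferson: North 3, South 13, East 4.
Adams: North 3, South 12, East 5.
South gets 13 under Jefferson and 12 under Adams.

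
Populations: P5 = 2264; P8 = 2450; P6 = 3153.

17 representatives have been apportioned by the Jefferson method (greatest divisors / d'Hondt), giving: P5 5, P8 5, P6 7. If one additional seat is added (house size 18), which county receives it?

P8

Priority for the next seat is population ÷ (current seats + 1).
Priorities: P5 377.333, P8 408.333, P6 394.125.
Highest priority: P8.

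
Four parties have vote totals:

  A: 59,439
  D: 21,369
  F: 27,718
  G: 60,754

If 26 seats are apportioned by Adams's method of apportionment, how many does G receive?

Standard divisor 169280/26 ≈ 6510.769; standard quotas: A 9.129, D 3.282, F 4.257, G 9.331.
Rounding up gives 10, 4, 5, 10 = 29 seats, so the divisor must be adjusted.
With modified divisor 7000: modified quotas A 8.491, D 3.053, F 3.960, G 8.679.
Rounding up: A 9, D 4, F 4, G 9 (total 26).
G receives 9.

9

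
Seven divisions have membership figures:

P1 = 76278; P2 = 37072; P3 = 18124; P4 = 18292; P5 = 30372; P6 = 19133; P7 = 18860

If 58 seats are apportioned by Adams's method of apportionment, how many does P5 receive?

8

Standard divisor 218131/58 ≈ 3760.879; standard quotas: P1 20.282, P2 9.857, P3 4.819, P4 4.864, P5 8.076, P6 5.087, P7 5.015.
Rounding up gives 21, 10, 5, 5, 9, 6, 6 = 62 seats, so the divisor must be adjusted.
With modified divisor 3900: modified quotas P1 19.558, P2 9.506, P3 4.647, P4 4.690, P5 7.788, P6 4.906, P7 4.836.
Rounding up: P1 20, P2 10, P3 5, P4 5, P5 8, P6 5, P7 5 (total 58).
P5 receives 8.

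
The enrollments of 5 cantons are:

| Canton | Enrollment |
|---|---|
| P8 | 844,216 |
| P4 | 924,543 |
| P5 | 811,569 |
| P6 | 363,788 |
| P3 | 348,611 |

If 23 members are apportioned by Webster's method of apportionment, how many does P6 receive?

Standard divisor 3292727/23 ≈ 143162.043; standard quotas: P8 5.897, P4 6.458, P5 5.669, P6 2.541, P3 2.435.
Rounding to the nearest integer gives P8 6, P4 6, P5 6, P6 3, P3 2 — total 23, matching the house size, so no adjustment is needed.
P6 receives 3.

3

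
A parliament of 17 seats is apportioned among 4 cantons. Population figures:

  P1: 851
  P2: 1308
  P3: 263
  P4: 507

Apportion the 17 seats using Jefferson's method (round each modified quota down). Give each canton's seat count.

Standard divisor 2929/17 ≈ 172.294; standard quotas: P1 4.939, P2 7.592, P3 1.526, P4 2.943.
Rounding down gives 4, 7, 1, 2 = 14 seats, so the divisor must be adjusted.
With modified divisor 150: modified quotas P1 5.673, P2 8.720, P3 1.753, P4 3.380.
Rounding down: P1 5, P2 8, P3 1, P4 3 (total 17).

P1 5, P2 8, P3 1, P4 3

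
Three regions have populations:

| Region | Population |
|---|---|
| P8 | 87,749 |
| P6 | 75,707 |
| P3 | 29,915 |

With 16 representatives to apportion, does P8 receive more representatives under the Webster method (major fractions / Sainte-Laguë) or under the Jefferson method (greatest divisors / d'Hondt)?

Webster: P8 7, P6 6, P3 3.
Jefferson: P8 8, P6 6, P3 2.
P8 gets 7 under Webster and 8 under Jefferson.

Jefferson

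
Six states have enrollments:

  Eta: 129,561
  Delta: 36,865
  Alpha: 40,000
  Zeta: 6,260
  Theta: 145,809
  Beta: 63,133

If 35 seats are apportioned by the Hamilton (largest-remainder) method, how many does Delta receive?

Standard divisor: 421628 ÷ 35 ≈ 12046.514.
Standard quotas: Eta 10.7551, Delta 3.0602, Alpha 3.3205, Zeta 0.5197, Theta 12.1038, Beta 5.2408.
Lower quotas: Eta 10, Delta 3, Alpha 3, Zeta 0, Theta 12, Beta 5 (sum 33, leaving 2 seats).
Remainders in descending order: Eta 0.7551, Zeta 0.5197, Alpha 0.3205, Beta 0.2408, Theta 0.1038, Delta 0.0602.
Largest remainders: Eta, Zeta receive the extra seats.
Delta receives 3.

3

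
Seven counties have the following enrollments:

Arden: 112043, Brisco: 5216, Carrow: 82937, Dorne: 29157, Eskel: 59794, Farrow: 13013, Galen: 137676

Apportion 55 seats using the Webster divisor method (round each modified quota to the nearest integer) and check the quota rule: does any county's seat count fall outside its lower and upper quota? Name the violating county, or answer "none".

none

Standard quotas: Arden 14.011, Brisco 0.652, Carrow 10.371, Dorne 3.646, Eskel 7.477, Farrow 1.627, Galen 17.216.
Webster allocation: Arden 14, Brisco 1, Carrow 10, Dorne 4, Eskel 7, Farrow 2, Galen 17.
Every allocation lies between the lower and upper quota.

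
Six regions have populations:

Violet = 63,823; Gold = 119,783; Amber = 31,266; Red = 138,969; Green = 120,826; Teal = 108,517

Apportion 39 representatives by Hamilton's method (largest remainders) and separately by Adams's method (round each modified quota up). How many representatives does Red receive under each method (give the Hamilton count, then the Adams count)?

10 and 9

Hamilton: Violet 4, Gold 8, Amber 2, Red 10, Green 8, Teal 7.
Adams: Violet 5, Gold 8, Amber 2, Red 9, Green 8, Teal 7.
Red gets 10 under Hamilton and 9 under Adams.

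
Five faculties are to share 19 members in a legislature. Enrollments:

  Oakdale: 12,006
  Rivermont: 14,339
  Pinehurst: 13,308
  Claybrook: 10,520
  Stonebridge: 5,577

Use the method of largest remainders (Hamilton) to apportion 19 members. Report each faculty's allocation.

Oakdale=4, Rivermont=5, Pinehurst=4, Claybrook=4, Stonebridge=2

Total 55750; standard divisor 55750/19 ≈ 2934.211.
Standard quotas: Oakdale 4.0917, Rivermont 4.8868, Pinehurst 4.5355, Claybrook 3.5853, Stonebridge 1.9007.
Lower quotas: Oakdale 4, Rivermont 4, Pinehurst 4, Claybrook 3, Stonebridge 1 (sum 16, leaving 3 seats).
Remainders in descending order: Stonebridge 0.9007, Rivermont 0.8868, Claybrook 0.5853, Pinehurst 0.5355, Oakdale 0.0917.
Largest remainders: Stonebridge, Rivermont, Claybrook receive the extra seats.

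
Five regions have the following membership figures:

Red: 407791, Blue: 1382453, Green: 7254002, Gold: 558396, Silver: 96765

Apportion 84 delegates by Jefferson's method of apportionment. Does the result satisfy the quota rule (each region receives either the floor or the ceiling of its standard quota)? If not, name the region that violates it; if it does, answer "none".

Green

Standard quotas: Red 3.532, Blue 11.972, Green 62.822, Gold 4.836, Silver 0.838.
Jefferson allocation: Red 3, Blue 12, Green 64, Gold 5, Silver 0.
Green has quota 62.822 (lower 62, upper 63) but receives 64 — outside the quota interval.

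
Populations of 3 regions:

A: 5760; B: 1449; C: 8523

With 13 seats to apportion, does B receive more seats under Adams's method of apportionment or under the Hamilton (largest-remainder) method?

Adams

Adams: A 5, B 2, C 6.
Hamilton: A 5, B 1, C 7.
B gets 2 under Adams and 1 under Hamilton.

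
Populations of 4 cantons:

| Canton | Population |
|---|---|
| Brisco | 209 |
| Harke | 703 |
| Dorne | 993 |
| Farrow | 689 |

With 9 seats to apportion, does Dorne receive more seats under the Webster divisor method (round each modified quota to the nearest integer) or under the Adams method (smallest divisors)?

Webster: Brisco 1, Harke 2, Dorne 4, Farrow 2.
Adams: Brisco 1, Harke 3, Dorne 3, Farrow 2.
Dorne gets 4 under Webster and 3 under Adams.

Webster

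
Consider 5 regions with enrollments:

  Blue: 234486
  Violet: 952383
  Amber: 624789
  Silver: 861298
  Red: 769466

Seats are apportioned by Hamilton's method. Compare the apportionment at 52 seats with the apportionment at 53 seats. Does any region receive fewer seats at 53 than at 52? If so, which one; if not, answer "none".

At 52 seats: Blue 4, Violet 14, Amber 9, Silver 13, Red 12.
At 53 seats: Blue 3, Violet 15, Amber 10, Silver 13, Red 12.
Blue drops from 4 to 3.

Blue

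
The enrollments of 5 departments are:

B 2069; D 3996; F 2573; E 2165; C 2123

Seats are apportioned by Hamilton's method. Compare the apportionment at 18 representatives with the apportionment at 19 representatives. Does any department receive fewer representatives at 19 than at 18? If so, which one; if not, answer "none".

none

At 18 seats: B 3, D 5, F 4, E 3, C 3.
At 19 seats: B 3, D 6, F 4, E 3, C 3.
No department's allocation decreased.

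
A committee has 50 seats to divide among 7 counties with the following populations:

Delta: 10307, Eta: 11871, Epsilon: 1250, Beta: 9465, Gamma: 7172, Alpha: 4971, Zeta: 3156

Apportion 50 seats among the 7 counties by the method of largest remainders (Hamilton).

Standard divisor: 48192 ÷ 50 ≈ 963.84.
Standard quotas: Delta 10.6937, Eta 12.3164, Epsilon 1.2969, Beta 9.8201, Gamma 7.4411, Alpha 5.1575, Zeta 3.2744.
Lower quotas: Delta 10, Eta 12, Epsilon 1, Beta 9, Gamma 7, Alpha 5, Zeta 3 (sum 47, leaving 3 seats).
Remainders in descending order: Beta 0.8201, Delta 0.6937, Gamma 0.4411, Eta 0.3164, Epsilon 0.2969, Zeta 0.2744, Alpha 0.1575.
The surplus seats go to Beta, Delta, Gamma.

Delta 11, Eta 12, Epsilon 1, Beta 10, Gamma 8, Alpha 5, Zeta 3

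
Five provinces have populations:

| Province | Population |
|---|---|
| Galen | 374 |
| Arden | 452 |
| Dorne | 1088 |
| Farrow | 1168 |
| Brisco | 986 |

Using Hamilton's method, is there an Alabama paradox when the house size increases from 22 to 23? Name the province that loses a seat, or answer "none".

At 22 seats: Galen 2, Arden 3, Dorne 6, Farrow 6, Brisco 5.
At 23 seats: Galen 2, Arden 2, Dorne 6, Farrow 7, Brisco 6.
Arden drops from 3 to 2.

Arden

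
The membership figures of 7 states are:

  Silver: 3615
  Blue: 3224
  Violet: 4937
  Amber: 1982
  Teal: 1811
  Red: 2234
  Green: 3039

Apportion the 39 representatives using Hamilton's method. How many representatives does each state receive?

Silver=7; Blue=6; Violet=9; Amber=4; Teal=3; Red=4; Green=6

Standard divisor: 20842 ÷ 39 ≈ 534.41.
Standard quotas: Silver 6.764, Blue 6.033, Violet 9.238, Amber 3.709, Teal 3.389, Red 4.180, Green 5.687.
Lower quotas: Silver 6, Blue 6, Violet 9, Amber 3, Teal 3, Red 4, Green 5 (sum 36, leaving 3 seats).
Remainders in descending order: Silver 0.764, Amber 0.709, Green 0.687, Teal 0.389, Violet 0.238, Red 0.180, Blue 0.033.
Largest remainders: Silver, Amber, Green receive the extra seats.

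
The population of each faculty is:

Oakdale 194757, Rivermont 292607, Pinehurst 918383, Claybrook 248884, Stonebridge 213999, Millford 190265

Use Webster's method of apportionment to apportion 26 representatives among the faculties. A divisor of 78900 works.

With modified divisor 78900: modified quotas Oakdale 2.468, Rivermont 3.709, Pinehurst 11.640, Claybrook 3.154, Stonebridge 2.712, Millford 2.411.
Rounding to the nearest integer: Oakdale 2, Rivermont 4, Pinehurst 12, Claybrook 3, Stonebridge 3, Millford 2 (total 26).

Oakdale 2; Rivermont 4; Pinehurst 12; Claybrook 3; Stonebridge 3; Millford 2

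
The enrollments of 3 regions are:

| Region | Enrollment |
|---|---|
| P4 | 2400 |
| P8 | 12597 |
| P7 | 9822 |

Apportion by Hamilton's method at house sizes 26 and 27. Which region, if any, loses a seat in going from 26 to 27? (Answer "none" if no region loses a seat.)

At 26 seats: P4 3, P8 13, P7 10.
At 27 seats: P4 2, P8 14, P7 11.
P4 drops from 3 to 2.

P4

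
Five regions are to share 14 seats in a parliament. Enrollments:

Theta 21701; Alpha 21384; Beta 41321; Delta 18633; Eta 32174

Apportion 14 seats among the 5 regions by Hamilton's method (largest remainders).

Theta=2, Alpha=2, Beta=4, Delta=2, Eta=4

Total 135213; standard divisor 135213/14 ≈ 9658.071.
Standard quotas: Theta 2.2469, Alpha 2.2141, Beta 4.2784, Delta 1.9293, Eta 3.3313.
Lower quotas: Theta 2, Alpha 2, Beta 4, Delta 1, Eta 3 (sum 12, leaving 2 seats).
Remainders in descending order: Delta 0.9293, Eta 0.3313, Beta 0.2784, Theta 0.2469, Alpha 0.2141.
Largest remainders: Delta, Eta receive the extra seats.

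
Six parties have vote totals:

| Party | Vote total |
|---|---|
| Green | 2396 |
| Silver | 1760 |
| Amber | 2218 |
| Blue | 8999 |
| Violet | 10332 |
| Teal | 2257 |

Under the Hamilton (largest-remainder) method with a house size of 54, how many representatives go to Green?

The standard divisor is 27962/54 ≈ 517.815.
Standard quotas: Green 4.6271, Silver 3.3989, Amber 4.2834, Blue 17.3788, Violet 19.9531, Teal 4.3587.
Lower quotas: Green 4, Silver 3, Amber 4, Blue 17, Violet 19, Teal 4 (sum 51, leaving 3 seats).
Remainders in descending order: Violet 0.9531, Green 0.6271, Silver 0.3989, Blue 0.3788, Teal 0.3587, Amber 0.2834.
The surplus seats go to Violet, Green, Silver.
Green receives 5.

5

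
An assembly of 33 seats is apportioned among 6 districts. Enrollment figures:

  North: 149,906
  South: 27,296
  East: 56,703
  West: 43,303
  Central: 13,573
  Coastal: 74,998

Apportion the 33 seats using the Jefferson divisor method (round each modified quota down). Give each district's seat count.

Standard divisor 365779/33 ≈ 11084.212; standard quotas: North 13.524, South 2.463, East 5.116, West 3.907, Central 1.225, Coastal 6.766.
Rounding down gives 13, 2, 5, 3, 1, 6 = 30 seats, so the divisor must be adjusted.
With modified divisor 10400: modified quotas North 14.414, South 2.625, East 5.452, West 4.164, Central 1.305, Coastal 7.211.
Rounding down: North 14, South 2, East 5, West 4, Central 1, Coastal 7 (total 33).

North 14, South 2, East 5, West 4, Central 1, Coastal 7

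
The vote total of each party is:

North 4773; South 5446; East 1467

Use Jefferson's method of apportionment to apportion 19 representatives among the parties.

Standard divisor 11686/19 ≈ 615.053; standard quotas: North 7.760, South 8.855, East 2.385.
Rounding down gives 7, 8, 2 = 17 seats, so the divisor must be adjusted.
With modified divisor 570: modified quotas North 8.374, South 9.554, East 2.574.
Rounding down: North 8, South 9, East 2 (total 19).

North 8, South 9, East 2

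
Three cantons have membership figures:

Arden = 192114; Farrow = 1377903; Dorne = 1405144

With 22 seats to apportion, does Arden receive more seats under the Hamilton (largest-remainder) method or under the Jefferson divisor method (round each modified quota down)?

Hamilton

Hamilton: Arden 2, Farrow 10, Dorne 10.
Jefferson: Arden 1, Farrow 10, Dorne 11.
Arden gets 2 under Hamilton and 1 under Jefferson.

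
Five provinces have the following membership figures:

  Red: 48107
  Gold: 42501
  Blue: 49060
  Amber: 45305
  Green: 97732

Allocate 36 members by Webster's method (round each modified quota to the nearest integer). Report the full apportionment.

Red 6; Gold 5; Blue 6; Amber 6; Green 13

Standard divisor 282705/36 ≈ 7852.917; standard quotas: Red 6.126, Gold 5.412, Blue 6.247, Amber 5.769, Green 12.445.
Rounding to the nearest integer gives 6, 5, 6, 6, 12 = 35 seats, so the divisor must be adjusted.
With modified divisor 7800: modified quotas Red 6.168, Gold 5.449, Blue 6.290, Amber 5.808, Green 12.530.
Rounding to the nearest integer: Red 6, Gold 5, Blue 6, Amber 6, Green 13 (total 36).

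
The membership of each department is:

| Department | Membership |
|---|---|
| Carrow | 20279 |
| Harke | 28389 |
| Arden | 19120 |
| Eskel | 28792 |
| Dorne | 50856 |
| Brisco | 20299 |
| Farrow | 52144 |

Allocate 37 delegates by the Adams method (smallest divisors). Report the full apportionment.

Standard divisor 219879/37 ≈ 5942.676; standard quotas: Carrow 3.412, Harke 4.777, Arden 3.217, Eskel 4.845, Dorne 8.558, Brisco 3.416, Farrow 8.774.
Rounding up gives 4, 5, 4, 5, 9, 4, 9 = 40 seats, so the divisor must be adjusted.
With modified divisor 6600: modified quotas Carrow 3.073, Harke 4.301, Arden 2.897, Eskel 4.362, Dorne 7.705, Brisco 3.076, Farrow 7.901.
Rounding up: Carrow 4, Harke 5, Arden 3, Eskel 5, Dorne 8, Brisco 4, Farrow 8 (total 37).

Carrow 4, Harke 5, Arden 3, Eskel 5, Dorne 8, Brisco 4, Farrow 8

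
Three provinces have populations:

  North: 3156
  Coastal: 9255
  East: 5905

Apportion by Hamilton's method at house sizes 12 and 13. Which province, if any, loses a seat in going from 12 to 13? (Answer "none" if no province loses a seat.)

none

At 12 seats: North 2, Coastal 6, East 4.
At 13 seats: North 2, Coastal 7, East 4.
No province's allocation decreased.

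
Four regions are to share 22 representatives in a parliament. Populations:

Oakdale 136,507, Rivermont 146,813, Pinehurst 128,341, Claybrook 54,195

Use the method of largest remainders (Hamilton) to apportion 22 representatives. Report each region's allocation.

Oakdale: 6, Rivermont: 7, Pinehurst: 6, Claybrook: 3

Total 465856; standard divisor 465856/22 ≈ 21175.273.
Standard quotas: Oakdale 6.4465, Rivermont 6.9332, Pinehurst 6.0609, Claybrook 2.5594.
Lower quotas: Oakdale 6, Rivermont 6, Pinehurst 6, Claybrook 2 (sum 20, leaving 2 seats).
Remainders in descending order: Rivermont 0.9332, Claybrook 0.5594, Oakdale 0.4465, Pinehurst 0.0609.
The surplus seats go to Rivermont, Claybrook.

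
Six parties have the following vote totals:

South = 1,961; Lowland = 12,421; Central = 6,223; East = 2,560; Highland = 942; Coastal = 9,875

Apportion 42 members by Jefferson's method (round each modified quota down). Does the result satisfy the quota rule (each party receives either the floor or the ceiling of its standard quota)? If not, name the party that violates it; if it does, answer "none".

Standard quotas: South 2.424, Lowland 15.352, Central 7.691, East 3.164, Highland 1.164, Coastal 12.205.
Jefferson allocation: South 2, Lowland 16, Central 8, East 3, Highland 1, Coastal 12.
Every allocation lies between the lower and upper quota.

none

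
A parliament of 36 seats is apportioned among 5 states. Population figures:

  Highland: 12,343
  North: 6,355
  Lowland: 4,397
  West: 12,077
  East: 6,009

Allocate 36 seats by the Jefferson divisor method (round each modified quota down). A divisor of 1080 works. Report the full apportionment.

With modified divisor 1080: modified quotas Highland 11.429, North 5.884, Lowland 4.071, West 11.182, East 5.564.
Rounding down: Highland 11, North 5, Lowland 4, West 11, East 5 (total 36).

Highland 11, North 5, Lowland 4, West 11, East 5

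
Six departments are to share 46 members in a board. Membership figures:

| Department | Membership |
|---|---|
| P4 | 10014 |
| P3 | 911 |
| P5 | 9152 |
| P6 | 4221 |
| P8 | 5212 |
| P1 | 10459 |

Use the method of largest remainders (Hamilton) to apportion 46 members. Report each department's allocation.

P4 11, P3 1, P5 11, P6 5, P8 6, P1 12

Total 39969; standard divisor 39969/46 ≈ 868.891.
Standard quotas: P4 11.5250, P3 1.0485, P5 10.5330, P6 4.8579, P8 5.9984, P1 12.0372.
Lower quotas: P4 11, P3 1, P5 10, P6 4, P8 5, P1 12 (sum 43, leaving 3 seats).
Remainders in descending order: P8 0.9984, P6 0.8579, P5 0.5330, P4 0.5250, P3 0.0485, P1 0.0372.
The surplus seats go to P8, P6, P5.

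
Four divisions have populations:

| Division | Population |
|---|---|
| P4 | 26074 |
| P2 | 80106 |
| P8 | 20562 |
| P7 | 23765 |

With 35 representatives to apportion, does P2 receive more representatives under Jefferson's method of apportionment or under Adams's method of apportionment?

Jefferson: P4 6, P2 19, P8 5, P7 5.
Adams: P4 6, P2 18, P8 5, P7 6.
P2 gets 19 under Jefferson and 18 under Adams.

Jefferson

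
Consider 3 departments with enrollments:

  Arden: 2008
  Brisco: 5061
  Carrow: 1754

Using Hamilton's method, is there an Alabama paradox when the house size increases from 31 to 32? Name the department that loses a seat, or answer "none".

none

At 31 seats: Arden 7, Brisco 18, Carrow 6.
At 32 seats: Arden 7, Brisco 18, Carrow 7.
No department's allocation decreased.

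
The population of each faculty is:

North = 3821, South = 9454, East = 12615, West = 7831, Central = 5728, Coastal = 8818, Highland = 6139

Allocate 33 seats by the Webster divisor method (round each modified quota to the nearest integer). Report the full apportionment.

North=2, South=6, East=8, West=5, Central=3, Coastal=5, Highland=4

Standard divisor 54406/33 ≈ 1648.667; standard quotas: North 2.318, South 5.734, East 7.652, West 4.750, Central 3.474, Coastal 5.349, Highland 3.724.
Rounding to the nearest integer gives North 2, South 6, East 8, West 5, Central 3, Coastal 5, Highland 4 — total 33, matching the house size, so no adjustment is needed.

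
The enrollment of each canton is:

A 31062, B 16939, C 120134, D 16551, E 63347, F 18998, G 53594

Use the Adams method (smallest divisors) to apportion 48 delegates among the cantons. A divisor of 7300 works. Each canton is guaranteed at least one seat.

With modified divisor 7300: modified quotas A 4.255, B 2.320, C 16.457, D 2.267, E 8.678, F 2.602, G 7.342.
Rounding up: A 5, B 3, C 17, D 3, E 9, F 3, G 8 (total 48).

A 5, B 3, C 17, D 3, E 9, F 3, G 8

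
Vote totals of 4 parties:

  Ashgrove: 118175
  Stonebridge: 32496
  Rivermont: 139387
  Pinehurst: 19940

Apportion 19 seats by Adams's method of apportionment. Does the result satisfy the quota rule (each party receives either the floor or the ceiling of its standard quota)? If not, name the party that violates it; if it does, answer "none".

none

Standard quotas: Ashgrove 7.243, Stonebridge 1.992, Rivermont 8.543, Pinehurst 1.222.
Adams allocation: Ashgrove 7, Stonebridge 2, Rivermont 8, Pinehurst 2.
Every allocation lies between the lower and upper quota.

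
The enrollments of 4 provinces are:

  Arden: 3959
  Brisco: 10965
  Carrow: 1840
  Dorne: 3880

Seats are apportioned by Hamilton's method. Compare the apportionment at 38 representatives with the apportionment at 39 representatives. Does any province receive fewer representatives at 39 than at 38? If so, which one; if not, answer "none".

Carrow

At 38 seats: Arden 7, Brisco 20, Carrow 4, Dorne 7.
At 39 seats: Arden 8, Brisco 21, Carrow 3, Dorne 7.
Carrow drops from 4 to 3.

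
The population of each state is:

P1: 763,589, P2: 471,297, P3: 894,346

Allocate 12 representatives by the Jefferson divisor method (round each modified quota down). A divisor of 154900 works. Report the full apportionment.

P1 4, P2 3, P3 5

With modified divisor 154900: modified quotas P1 4.930, P2 3.043, P3 5.774.
Rounding down: P1 4, P2 3, P3 5 (total 12).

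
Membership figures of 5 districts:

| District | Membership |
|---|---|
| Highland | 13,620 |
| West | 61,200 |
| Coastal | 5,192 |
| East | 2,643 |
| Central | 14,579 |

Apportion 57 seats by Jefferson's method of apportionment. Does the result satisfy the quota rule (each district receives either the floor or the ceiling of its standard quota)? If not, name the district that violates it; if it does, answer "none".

Standard quotas: Highland 7.984, West 35.876, Coastal 3.044, East 1.549, Central 8.546.
Jefferson allocation: Highland 8, West 37, Coastal 3, East 1, Central 8.
West has quota 35.876 (lower 35, upper 36) but receives 37 — outside the quota interval.

West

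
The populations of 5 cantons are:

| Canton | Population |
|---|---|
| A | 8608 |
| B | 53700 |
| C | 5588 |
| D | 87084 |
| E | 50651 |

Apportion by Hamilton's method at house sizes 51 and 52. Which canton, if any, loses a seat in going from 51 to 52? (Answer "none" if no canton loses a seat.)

At 51 seats: A 2, B 13, C 1, D 22, E 13.
At 52 seats: A 2, B 14, C 1, D 22, E 13.
No canton's allocation decreased.

none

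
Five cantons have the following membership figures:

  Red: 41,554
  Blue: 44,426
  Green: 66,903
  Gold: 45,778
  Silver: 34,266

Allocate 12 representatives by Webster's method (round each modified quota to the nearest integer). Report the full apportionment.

Red: 2, Blue: 2, Green: 4, Gold: 2, Silver: 2

Standard divisor 232927/12 ≈ 19410.583; standard quotas: Red 2.141, Blue 2.289, Green 3.447, Gold 2.358, Silver 1.765.
Rounding to the nearest integer gives 2, 2, 3, 2, 2 = 11 seats, so the divisor must be adjusted.
With modified divisor 18700: modified quotas Red 2.222, Blue 2.376, Green 3.578, Gold 2.448, Silver 1.832.
Rounding to the nearest integer: Red 2, Blue 2, Green 4, Gold 2, Silver 2 (total 12).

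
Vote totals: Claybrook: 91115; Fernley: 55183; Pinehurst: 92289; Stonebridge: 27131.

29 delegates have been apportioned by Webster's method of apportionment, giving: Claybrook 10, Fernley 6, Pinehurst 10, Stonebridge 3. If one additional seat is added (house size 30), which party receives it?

Priority for the next seat is population ÷ (current seats + 0.5).
Priorities: Claybrook 8677.619, Fernley 8489.692, Pinehurst 8789.429, Stonebridge 7751.714.
Highest priority: Pinehurst.

Pinehurst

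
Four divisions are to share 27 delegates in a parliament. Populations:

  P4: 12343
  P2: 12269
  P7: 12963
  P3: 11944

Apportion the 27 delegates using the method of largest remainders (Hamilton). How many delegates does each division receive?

P4: 7, P2: 7, P7: 7, P3: 6

Standard divisor: 49519 ÷ 27 ≈ 1834.037.
Standard quotas: P4 6.7300, P2 6.6896, P7 7.0680, P3 6.5124.
Lower quotas: P4 6, P2 6, P7 7, P3 6 (sum 25, leaving 2 seats).
Remainders in descending order: P4 0.7300, P2 0.6896, P3 0.5124, P7 0.0680.
Largest remainders: P4, P2 receive the extra seats.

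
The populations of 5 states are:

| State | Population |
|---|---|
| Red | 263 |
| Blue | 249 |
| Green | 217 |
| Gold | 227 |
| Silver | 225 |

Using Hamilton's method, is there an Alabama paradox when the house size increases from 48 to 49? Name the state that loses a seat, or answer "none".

At 48 seats: Red 11, Blue 10, Green 9, Gold 9, Silver 9.
At 49 seats: Red 11, Blue 10, Green 9, Gold 10, Silver 9.
No state's allocation decreased.

none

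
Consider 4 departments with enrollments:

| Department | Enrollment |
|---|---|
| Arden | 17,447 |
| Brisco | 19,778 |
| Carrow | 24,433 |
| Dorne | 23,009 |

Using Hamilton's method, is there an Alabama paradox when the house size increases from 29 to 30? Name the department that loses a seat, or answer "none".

none

At 29 seats: Arden 6, Brisco 7, Carrow 8, Dorne 8.
At 30 seats: Arden 6, Brisco 7, Carrow 9, Dorne 8.
No department's allocation decreased.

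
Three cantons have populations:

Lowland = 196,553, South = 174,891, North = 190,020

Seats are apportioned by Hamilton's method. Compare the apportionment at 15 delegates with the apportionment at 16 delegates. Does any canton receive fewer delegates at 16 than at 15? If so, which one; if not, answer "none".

none

At 15 seats: Lowland 5, South 5, North 5.
At 16 seats: Lowland 6, South 5, North 5.
No canton's allocation decreased.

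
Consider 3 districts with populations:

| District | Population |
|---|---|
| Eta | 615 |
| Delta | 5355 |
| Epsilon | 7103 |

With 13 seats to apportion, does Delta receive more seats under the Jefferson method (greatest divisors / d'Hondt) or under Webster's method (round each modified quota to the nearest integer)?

Jefferson

Jefferson: Eta 0, Delta 6, Epsilon 7.
Webster: Eta 1, Delta 5, Epsilon 7.
Delta gets 6 under Jefferson and 5 under Webster.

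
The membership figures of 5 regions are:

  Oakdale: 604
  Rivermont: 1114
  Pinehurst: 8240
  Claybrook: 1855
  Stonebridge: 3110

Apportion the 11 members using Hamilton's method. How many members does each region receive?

Oakdale=1, Rivermont=1, Pinehurst=6, Claybrook=1, Stonebridge=2

The standard divisor is 14923/11 ≈ 1356.636.
Standard quotas: Oakdale 0.4452, Rivermont 0.8211, Pinehurst 6.0738, Claybrook 1.3674, Stonebridge 2.2924.
Lower quotas: Oakdale 0, Rivermont 0, Pinehurst 6, Claybrook 1, Stonebridge 2 (sum 9, leaving 2 seats).
Remainders in descending order: Rivermont 0.8211, Oakdale 0.4452, Claybrook 0.3674, Stonebridge 0.2924, Pinehurst 0.0738.
The surplus seats go to Rivermont, Oakdale.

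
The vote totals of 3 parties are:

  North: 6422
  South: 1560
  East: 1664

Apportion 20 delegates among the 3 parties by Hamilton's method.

North=13, South=3, East=4

Total 9646; standard divisor 9646/20 ≈ 482.3.
Standard quotas: North 13.3154, South 3.2345, East 3.4501.
Lower quotas: North 13, South 3, East 3 (sum 19, leaving 1 seat).
Remainders in descending order: East 0.4501, North 0.3154, South 0.2345.
Largest remainder: East receives the extra seat.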